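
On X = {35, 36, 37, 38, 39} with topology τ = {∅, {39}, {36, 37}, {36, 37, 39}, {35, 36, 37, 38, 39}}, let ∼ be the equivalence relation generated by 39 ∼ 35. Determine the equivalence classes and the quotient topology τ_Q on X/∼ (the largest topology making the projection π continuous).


X/∼ = {[35=39], [36], [37], [38]}; |τ_Q| = 3.

Equivalence classes: [35=39], [36], [37], [38].
Quotient map π: X → X/∼ sends 35 ↦ [35=39], 36 ↦ [36], 37 ↦ [37], 38 ↦ [38], 39 ↦ [35=39].
For each subset V ⊆ X/∼, compute π^{-1}(V) ⊆ X and check whether π^{-1}(V) ∈ τ. V is open in τ_Q iff π^{-1}(V) ∈ τ.
  V = {}: π^{-1}(V) = ∅ ∈ τ ✓.
  V = {[35=39]}: π^{-1}(V) = {35, 39} ∉ τ ✗.
  V = {[36]}: π^{-1}(V) = {36} ∉ τ ✗.
  V = {[35=39], [36]}: π^{-1}(V) = {35, 36, 39} ∉ τ ✗.
  V = {[37]}: π^{-1}(V) = {37} ∉ τ ✗.
  V = {[35=39], [37]}: π^{-1}(V) = {35, 37, 39} ∉ τ ✗.
  V = {[36], [37]}: π^{-1}(V) = {36, 37} ∈ τ ✓.
  V = {[35=39], [36], [37]}: π^{-1}(V) = {35, 36, 37, 39} ∉ τ ✗.
  V = {[38]}: π^{-1}(V) = {38} ∉ τ ✗.
  V = {[35=39], [38]}: π^{-1}(V) = {35, 38, 39} ∉ τ ✗.
  V = {[36], [38]}: π^{-1}(V) = {36, 38} ∉ τ ✗.
  V = {[35=39], [36], [38]}: π^{-1}(V) = {35, 36, 38, 39} ∉ τ ✗.
  V = {[37], [38]}: π^{-1}(V) = {37, 38} ∉ τ ✗.
  V = {[35=39], [37], [38]}: π^{-1}(V) = {35, 37, 38, 39} ∉ τ ✗.
  V = {[36], [37], [38]}: π^{-1}(V) = {36, 37, 38} ∉ τ ✗.
  V = {[35=39], [36], [37], [38]}: π^{-1}(V) = {35, 36, 37, 38, 39} ∈ τ ✓.
Open sets in the quotient: τ_Q = {{}, {[36], [37]}, {[35=39], [36], [37], [38]}} (3 elements).


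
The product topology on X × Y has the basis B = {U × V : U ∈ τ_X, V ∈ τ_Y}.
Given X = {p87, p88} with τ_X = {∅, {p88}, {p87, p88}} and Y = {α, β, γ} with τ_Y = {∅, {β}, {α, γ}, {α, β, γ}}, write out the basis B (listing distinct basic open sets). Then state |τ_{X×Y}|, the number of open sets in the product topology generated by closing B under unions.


Basis B = {∅ × ∅, {p88} × {β}, {p87, p88} × {β}, {p88} × {α, γ}, {p88} × {α, β, γ}, {p87, p88} × {α, γ}, {p87, p88} × {α, β, γ}}; |τ_{X×Y}| = 9.

Enumerate products U × V with U ∈ τ_X, V ∈ τ_Y (deduplicated):
  ∅ × ∅ = {} (∅)
  {p88} × {β} = {(p88,β)}
  {p87, p88} × {β} = {(p87,β), (p88,β)}
  {p88} × {α, γ} = {(p88,α), (p88,γ)}
  {p88} × {α, β, γ} = {(p88,α), (p88,β), (p88,γ)}
  {p87, p88} × {α, γ} = {(p87,α), (p87,γ), (p88,α), (p88,γ)}
  {p87, p88} × {α, β, γ} = {(p87,α), (p87,β), (p87,γ), (p88,α), (p88,β), (p88,γ)}
These 7 distinct sets form the basis B.
Close under arbitrary unions to get τ_{X×Y}; counting gives |τ_{X×Y}| = 9.


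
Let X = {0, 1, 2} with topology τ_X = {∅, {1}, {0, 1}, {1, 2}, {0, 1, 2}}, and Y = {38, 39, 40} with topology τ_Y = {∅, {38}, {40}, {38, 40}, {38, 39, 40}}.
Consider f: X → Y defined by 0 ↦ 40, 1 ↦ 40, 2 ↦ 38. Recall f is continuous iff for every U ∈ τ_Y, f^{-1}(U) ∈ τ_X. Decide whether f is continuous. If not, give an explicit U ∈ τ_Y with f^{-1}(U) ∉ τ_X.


f is NOT continuous.

Compute f^{-1}(U) for each U ∈ τ_Y:
  U = ∅: f^{-1}(U) = ∅ ∈ τ_X ✓.
  U = {38}: f^{-1}(U) = {2} ∉ τ_X ✗.
  U = {40}: f^{-1}(U) = {0, 1} ∈ τ_X ✓.
  U = {38, 40}: f^{-1}(U) = {0, 1, 2} ∈ τ_X ✓.
  U = {38, 39, 40}: f^{-1}(U) = {0, 1, 2} ∈ τ_X ✓.
Found U = {38} with f^{-1}(U) = {2} not in τ_X. Therefore f is NOT continuous.


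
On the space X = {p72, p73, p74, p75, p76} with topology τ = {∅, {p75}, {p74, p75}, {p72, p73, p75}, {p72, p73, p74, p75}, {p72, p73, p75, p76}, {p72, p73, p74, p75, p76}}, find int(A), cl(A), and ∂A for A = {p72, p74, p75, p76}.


int(A) = {p74, p75}, cl(A) = {p72, p73, p74, p75, p76}, ∂A = {p72, p73, p76}.

Closed sets in (X, τ) are complements of opens:
  closed(X, τ) = {∅, {p74}, {p76}, {p74, p76}, {p72, p73, p76}, {p72, p73, p74, p76}, {p72, p73, p74, p75, p76}}.
int(A) = ⋃ {U ∈ τ : U ⊆ A}. Opens contained in A: ∅, {p75}, {p74, p75}.
Taking the union of these: int(A) = {p74, p75}.
cl(A) = ⋂ {C closed : A ⊆ C}. Closed sets containing A: {p72, p73, p74, p75, p76}.
Intersecting these: cl(A) = {p72, p73, p74, p75, p76}.
∂A = cl(A) ∖ int(A) = {p72, p73, p74, p75, p76} ∖ {p74, p75} = {p72, p73, p76}.


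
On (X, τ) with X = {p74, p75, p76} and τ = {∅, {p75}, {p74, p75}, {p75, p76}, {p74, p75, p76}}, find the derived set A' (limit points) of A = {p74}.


A' = ∅

For each x ∈ X, list the open sets U ∈ τ with x ∈ U, then check whether U ∩ (A ∖ {x}) ≠ ∅ for every such U.
  x = p74: open {p74, p75} ∋ x has {p74, p75} ∩ (A ∖ {p74}) = ∅, so x is NOT a limit point.
  x = p75: open {p75} ∋ x has {p75} ∩ (A ∖ {p75}) = ∅, so x is NOT a limit point.
  x = p76: open {p75, p76} ∋ x has {p75, p76} ∩ (A ∖ {p76}) = ∅, so x is NOT a limit point.
Collecting: A' = ∅.


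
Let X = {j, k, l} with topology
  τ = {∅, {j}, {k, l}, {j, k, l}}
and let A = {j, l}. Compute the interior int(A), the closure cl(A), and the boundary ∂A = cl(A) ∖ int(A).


int(A) = {j}, cl(A) = {j, k, l}, ∂A = {k, l}.

Closed sets in (X, τ) are complements of opens:
  closed(X, τ) = {∅, {j}, {k, l}, {j, k, l}}.
int(A) = ⋃ {U ∈ τ : U ⊆ A}. Opens contained in A: ∅, {j}.
Taking the union of these: int(A) = {j}.
cl(A) = ⋂ {C closed : A ⊆ C}. Closed sets containing A: {j, k, l}.
Intersecting these: cl(A) = {j, k, l}.
∂A = cl(A) ∖ int(A) = {j, k, l} ∖ {j} = {k, l}.


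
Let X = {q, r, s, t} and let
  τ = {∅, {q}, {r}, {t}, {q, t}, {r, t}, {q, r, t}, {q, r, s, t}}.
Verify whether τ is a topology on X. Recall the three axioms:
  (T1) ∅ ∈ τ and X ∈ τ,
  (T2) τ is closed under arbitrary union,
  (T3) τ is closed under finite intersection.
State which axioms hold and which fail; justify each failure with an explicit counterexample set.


τ is NOT a topology on X.

Axiom (T1): ∅ ∈ τ? Yes; X ∈ τ? Yes.
Axiom (T2/T3): check pairwise unions and intersections of members of τ.
Counterexample for (T2): {q} ∪ {r} = {q, r} ∉ τ. Therefore τ is NOT a topology.


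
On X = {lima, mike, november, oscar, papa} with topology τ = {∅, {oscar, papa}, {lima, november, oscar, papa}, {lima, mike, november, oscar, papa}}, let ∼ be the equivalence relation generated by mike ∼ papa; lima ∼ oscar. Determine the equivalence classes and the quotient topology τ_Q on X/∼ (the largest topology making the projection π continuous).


X/∼ = {[lima=oscar], [mike=papa], [november]}; |τ_Q| = 2.

Equivalence classes: [lima=oscar], [mike=papa], [november].
Quotient map π: X → X/∼ sends lima ↦ [lima=oscar], mike ↦ [mike=papa], november ↦ [november], oscar ↦ [lima=oscar], papa ↦ [mike=papa].
For each subset V ⊆ X/∼, compute π^{-1}(V) ⊆ X and check whether π^{-1}(V) ∈ τ. V is open in τ_Q iff π^{-1}(V) ∈ τ.
  V = {}: π^{-1}(V) = ∅ ∈ τ ✓.
  V = {[lima=oscar]}: π^{-1}(V) = {lima, oscar} ∉ τ ✗.
  V = {[mike=papa]}: π^{-1}(V) = {mike, papa} ∉ τ ✗.
  V = {[lima=oscar], [mike=papa]}: π^{-1}(V) = {lima, mike, oscar, papa} ∉ τ ✗.
  V = {[november]}: π^{-1}(V) = {november} ∉ τ ✗.
  V = {[lima=oscar], [november]}: π^{-1}(V) = {lima, november, oscar} ∉ τ ✗.
  V = {[mike=papa], [november]}: π^{-1}(V) = {mike, november, papa} ∉ τ ✗.
  V = {[lima=oscar], [mike=papa], [november]}: π^{-1}(V) = {lima, mike, november, oscar, papa} ∈ τ ✓.
Open sets in the quotient: τ_Q = {{}, {[lima=oscar], [mike=papa], [november]}} (2 elements).


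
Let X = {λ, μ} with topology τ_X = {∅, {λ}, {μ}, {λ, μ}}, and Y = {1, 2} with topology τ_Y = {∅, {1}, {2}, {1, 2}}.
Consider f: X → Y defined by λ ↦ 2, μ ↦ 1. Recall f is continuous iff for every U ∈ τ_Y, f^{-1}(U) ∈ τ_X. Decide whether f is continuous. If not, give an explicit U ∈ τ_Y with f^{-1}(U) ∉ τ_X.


f IS continuous.

Compute f^{-1}(U) for each U ∈ τ_Y:
  U = ∅: f^{-1}(U) = ∅ ∈ τ_X ✓.
  U = {1}: f^{-1}(U) = {μ} ∈ τ_X ✓.
  U = {2}: f^{-1}(U) = {λ} ∈ τ_X ✓.
  U = {1, 2}: f^{-1}(U) = {λ, μ} ∈ τ_X ✓.
Every preimage lies in τ_X, so f IS continuous.


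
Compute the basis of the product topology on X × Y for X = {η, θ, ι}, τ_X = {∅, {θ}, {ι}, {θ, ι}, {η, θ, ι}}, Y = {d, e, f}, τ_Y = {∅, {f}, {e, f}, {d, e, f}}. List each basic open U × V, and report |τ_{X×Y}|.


Basis B = {∅ × ∅, {θ} × {f}, {ι} × {f}, {θ} × {e, f}, {θ, ι} × {f}, {ι} × {e, f}, {η, θ, ι} × {f}, {θ} × {d, e, f}, {ι} × {d, e, f}, {θ, ι} × {e, f}, {η, θ, ι} × {e, f}, {θ, ι} × {d, e, f}, {η, θ, ι} × {d, e, f}}; |τ_{X×Y}| = 30.

Enumerate products U × V with U ∈ τ_X, V ∈ τ_Y (deduplicated):
  ∅ × ∅ = {} (∅)
  {θ} × {f} = {(θ,f)}
  {ι} × {f} = {(ι,f)}
  {θ} × {e, f} = {(θ,e), (θ,f)}
  {θ, ι} × {f} = {(θ,f), (ι,f)}
  {ι} × {e, f} = {(ι,e), (ι,f)}
  {η, θ, ι} × {f} = {(η,f), (θ,f), (ι,f)}
  {θ} × {d, e, f} = {(θ,d), (θ,e), (θ,f)}
  {ι} × {d, e, f} = {(ι,d), (ι,e), (ι,f)}
  {θ, ι} × {e, f} = {(θ,e), (θ,f), (ι,e), (ι,f)}
  {η, θ, ι} × {e, f} = {(η,e), (η,f), (θ,e), (θ,f), (ι,e), (ι,f)}
  {θ, ι} × {d, e, f} = {(θ,d), (θ,e), (θ,f), (ι,d), (ι,e), (ι,f)}
  {η, θ, ι} × {d, e, f} = {(η,d), (η,e), (η,f), (θ,d), (θ,e), (θ,f), (ι,d), (ι,e), (ι,f)}
These 13 distinct sets form the basis B.
Close under arbitrary unions to get τ_{X×Y}; counting gives |τ_{X×Y}| = 30.


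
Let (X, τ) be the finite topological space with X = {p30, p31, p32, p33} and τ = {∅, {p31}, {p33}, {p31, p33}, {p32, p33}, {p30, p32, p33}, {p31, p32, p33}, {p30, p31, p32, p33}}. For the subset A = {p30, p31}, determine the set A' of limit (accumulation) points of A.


A' = ∅

For each x ∈ X, list the open sets U ∈ τ with x ∈ U, then check whether U ∩ (A ∖ {x}) ≠ ∅ for every such U.
  x = p30: open {p30, p32, p33} ∋ x has {p30, p32, p33} ∩ (A ∖ {p30}) = ∅, so x is NOT a limit point.
  x = p31: open {p31} ∋ x has {p31} ∩ (A ∖ {p31}) = ∅, so x is NOT a limit point.
  x = p32: open {p32, p33} ∋ x has {p32, p33} ∩ (A ∖ {p32}) = ∅, so x is NOT a limit point.
  x = p33: open {p33} ∋ x has {p33} ∩ (A ∖ {p33}) = ∅, so x is NOT a limit point.
Collecting: A' = ∅.


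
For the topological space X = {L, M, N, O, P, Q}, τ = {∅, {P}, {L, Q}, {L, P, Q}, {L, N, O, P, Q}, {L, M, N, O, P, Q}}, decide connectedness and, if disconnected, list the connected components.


(X, τ) is connected.

Find clopen sets (U ∈ τ with X ∖ U ∈ τ):
  U = ∅, X ∖ U = {L, M, N, O, P, Q} — both open, so U is clopen.
  U = {L, M, N, O, P, Q}, X ∖ U = ∅ — both open, so U is clopen.
Only trivial clopens (∅ and X) exist, so (X, τ) is connected.
Compute connected components by grouping points that agree on all clopens:
  component: {L, M, N, O, P, Q}


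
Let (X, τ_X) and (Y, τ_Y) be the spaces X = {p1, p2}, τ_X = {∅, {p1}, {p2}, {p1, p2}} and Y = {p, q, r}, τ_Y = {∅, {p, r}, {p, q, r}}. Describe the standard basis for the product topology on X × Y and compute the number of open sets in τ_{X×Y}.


Basis B = {∅ × ∅, {p1} × {p, r}, {p2} × {p, r}, {p1} × {p, q, r}, {p2} × {p, q, r}, {p1, p2} × {p, r}, {p1, p2} × {p, q, r}}; |τ_{X×Y}| = 9.

Enumerate products U × V with U ∈ τ_X, V ∈ τ_Y (deduplicated):
  ∅ × ∅ = {} (∅)
  {p1} × {p, r} = {(p1,p), (p1,r)}
  {p2} × {p, r} = {(p2,p), (p2,r)}
  {p1} × {p, q, r} = {(p1,p), (p1,q), (p1,r)}
  {p2} × {p, q, r} = {(p2,p), (p2,q), (p2,r)}
  {p1, p2} × {p, r} = {(p1,p), (p1,r), (p2,p), (p2,r)}
  {p1, p2} × {p, q, r} = {(p1,p), (p1,q), (p1,r), (p2,p), (p2,q), (p2,r)}
These 7 distinct sets form the basis B.
Close under arbitrary unions to get τ_{X×Y}; counting gives |τ_{X×Y}| = 9.


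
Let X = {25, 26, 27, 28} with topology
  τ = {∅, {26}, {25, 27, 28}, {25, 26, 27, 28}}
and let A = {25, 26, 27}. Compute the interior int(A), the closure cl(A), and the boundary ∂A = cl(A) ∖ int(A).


int(A) = {26}, cl(A) = {25, 26, 27, 28}, ∂A = {25, 27, 28}.

Closed sets in (X, τ) are complements of opens:
  closed(X, τ) = {∅, {26}, {25, 27, 28}, {25, 26, 27, 28}}.
int(A) = ⋃ {U ∈ τ : U ⊆ A}. Opens contained in A: ∅, {26}.
Taking the union of these: int(A) = {26}.
cl(A) = ⋂ {C closed : A ⊆ C}. Closed sets containing A: {25, 26, 27, 28}.
Intersecting these: cl(A) = {25, 26, 27, 28}.
∂A = cl(A) ∖ int(A) = {25, 26, 27, 28} ∖ {26} = {25, 27, 28}.


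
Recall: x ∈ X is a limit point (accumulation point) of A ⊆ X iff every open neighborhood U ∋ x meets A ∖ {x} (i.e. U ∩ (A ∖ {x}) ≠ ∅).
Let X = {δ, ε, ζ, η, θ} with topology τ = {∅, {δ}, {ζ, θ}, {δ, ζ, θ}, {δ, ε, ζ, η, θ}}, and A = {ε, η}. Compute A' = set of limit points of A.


A' = {ε, η}

For each x ∈ X, list the open sets U ∈ τ with x ∈ U, then check whether U ∩ (A ∖ {x}) ≠ ∅ for every such U.
  x = δ: open {δ} ∋ x has {δ} ∩ (A ∖ {δ}) = ∅, so x is NOT a limit point.
  x = ε: opens ∋ x are {δ, ε, ζ, η, θ}; each meets A ∖ {ε}, so x IS a limit point.
  x = ζ: open {ζ, θ} ∋ x has {ζ, θ} ∩ (A ∖ {ζ}) = ∅, so x is NOT a limit point.
  x = η: opens ∋ x are {δ, ε, ζ, η, θ}; each meets A ∖ {η}, so x IS a limit point.
  x = θ: open {ζ, θ} ∋ x has {ζ, θ} ∩ (A ∖ {θ}) = ∅, so x is NOT a limit point.
Collecting: A' = {ε, η}.


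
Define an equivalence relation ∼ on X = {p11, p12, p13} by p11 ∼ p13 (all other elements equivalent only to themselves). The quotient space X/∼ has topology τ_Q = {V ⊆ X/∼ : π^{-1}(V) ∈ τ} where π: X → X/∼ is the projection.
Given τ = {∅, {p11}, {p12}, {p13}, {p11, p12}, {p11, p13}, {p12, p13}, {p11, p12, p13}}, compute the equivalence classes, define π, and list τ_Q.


X/∼ = {[p11=p13], [p12]}; |τ_Q| = 4.

Equivalence classes: [p11=p13], [p12].
Quotient map π: X → X/∼ sends p11 ↦ [p11=p13], p12 ↦ [p12], p13 ↦ [p11=p13].
For each subset V ⊆ X/∼, compute π^{-1}(V) ⊆ X and check whether π^{-1}(V) ∈ τ. V is open in τ_Q iff π^{-1}(V) ∈ τ.
  V = {}: π^{-1}(V) = ∅ ∈ τ ✓.
  V = {[p11=p13]}: π^{-1}(V) = {p11, p13} ∈ τ ✓.
  V = {[p12]}: π^{-1}(V) = {p12} ∈ τ ✓.
  V = {[p11=p13], [p12]}: π^{-1}(V) = {p11, p12, p13} ∈ τ ✓.
Open sets in the quotient: τ_Q = {{}, {[p11=p13]}, {[p12]}, {[p11=p13], [p12]}} (4 elements).


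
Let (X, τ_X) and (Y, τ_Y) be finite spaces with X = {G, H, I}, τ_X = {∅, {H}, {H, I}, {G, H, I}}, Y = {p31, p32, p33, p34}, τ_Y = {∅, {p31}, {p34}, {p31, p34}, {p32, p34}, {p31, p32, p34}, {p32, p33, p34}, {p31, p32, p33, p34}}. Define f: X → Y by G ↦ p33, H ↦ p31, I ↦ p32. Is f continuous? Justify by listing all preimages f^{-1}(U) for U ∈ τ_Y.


f is NOT continuous.

Compute f^{-1}(U) for each U ∈ τ_Y:
  U = ∅: f^{-1}(U) = ∅ ∈ τ_X ✓.
  U = {p31}: f^{-1}(U) = {H} ∈ τ_X ✓.
  U = {p34}: f^{-1}(U) = ∅ ∈ τ_X ✓.
  U = {p31, p34}: f^{-1}(U) = {H} ∈ τ_X ✓.
  U = {p32, p34}: f^{-1}(U) = {I} ∉ τ_X ✗.
  U = {p31, p32, p34}: f^{-1}(U) = {H, I} ∈ τ_X ✓.
  U = {p32, p33, p34}: f^{-1}(U) = {G, I} ∉ τ_X ✗.
  U = {p31, p32, p33, p34}: f^{-1}(U) = {G, H, I} ∈ τ_X ✓.
Found U = {p32, p34} with f^{-1}(U) = {I} not in τ_X. Therefore f is NOT continuous.


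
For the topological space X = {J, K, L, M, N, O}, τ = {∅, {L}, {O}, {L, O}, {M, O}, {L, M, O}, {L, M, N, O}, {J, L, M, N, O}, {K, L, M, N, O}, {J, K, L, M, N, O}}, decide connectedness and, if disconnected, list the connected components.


(X, τ) is connected.

Find clopen sets (U ∈ τ with X ∖ U ∈ τ):
  U = ∅, X ∖ U = {J, K, L, M, N, O} — both open, so U is clopen.
  U = {J, K, L, M, N, O}, X ∖ U = ∅ — both open, so U is clopen.
Only trivial clopens (∅ and X) exist, so (X, τ) is connected.
Compute connected components by grouping points that agree on all clopens:
  component: {J, K, L, M, N, O}


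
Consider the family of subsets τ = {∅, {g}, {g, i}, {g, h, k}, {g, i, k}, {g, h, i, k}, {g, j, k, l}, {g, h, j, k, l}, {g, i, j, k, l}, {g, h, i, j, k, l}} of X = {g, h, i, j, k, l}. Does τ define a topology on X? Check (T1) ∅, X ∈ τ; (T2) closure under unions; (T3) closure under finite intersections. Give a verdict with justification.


τ is NOT a topology on X.

Axiom (T1): ∅ ∈ τ? Yes; X ∈ τ? Yes.
Axiom (T2/T3): check pairwise unions and intersections of members of τ.
Counterexample for (T3): {g, h, k} ∩ {g, i, k} = {g, k} ∉ τ. Therefore τ is NOT a topology.


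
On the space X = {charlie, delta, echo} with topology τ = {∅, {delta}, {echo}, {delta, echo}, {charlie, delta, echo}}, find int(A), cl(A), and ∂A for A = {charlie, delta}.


int(A) = {delta}, cl(A) = {charlie, delta}, ∂A = {charlie}.

Closed sets in (X, τ) are complements of opens:
  closed(X, τ) = {∅, {charlie}, {charlie, delta}, {charlie, echo}, {charlie, delta, echo}}.
int(A) = ⋃ {U ∈ τ : U ⊆ A}. Opens contained in A: ∅, {delta}.
Taking the union of these: int(A) = {delta}.
cl(A) = ⋂ {C closed : A ⊆ C}. Closed sets containing A: {charlie, delta}, {charlie, delta, echo}.
Intersecting these: cl(A) = {charlie, delta}.
∂A = cl(A) ∖ int(A) = {charlie, delta} ∖ {delta} = {charlie}.


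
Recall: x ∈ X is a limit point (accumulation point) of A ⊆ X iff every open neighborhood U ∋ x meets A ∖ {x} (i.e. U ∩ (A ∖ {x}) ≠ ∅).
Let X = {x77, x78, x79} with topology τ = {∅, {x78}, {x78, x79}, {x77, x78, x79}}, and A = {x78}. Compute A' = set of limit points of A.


A' = {x77, x79}

For each x ∈ X, list the open sets U ∈ τ with x ∈ U, then check whether U ∩ (A ∖ {x}) ≠ ∅ for every such U.
  x = x77: opens ∋ x are {x77, x78, x79}; each meets A ∖ {x77}, so x IS a limit point.
  x = x78: open {x78} ∋ x has {x78} ∩ (A ∖ {x78}) = ∅, so x is NOT a limit point.
  x = x79: opens ∋ x are {x78, x79}, {x77, x78, x79}; each meets A ∖ {x79}, so x IS a limit point.
Collecting: A' = {x77, x79}.


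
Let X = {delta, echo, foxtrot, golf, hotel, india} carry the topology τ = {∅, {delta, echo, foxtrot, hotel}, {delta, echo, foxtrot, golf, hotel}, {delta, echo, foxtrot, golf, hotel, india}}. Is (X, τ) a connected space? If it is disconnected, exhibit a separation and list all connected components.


(X, τ) is connected.

Find clopen sets (U ∈ τ with X ∖ U ∈ τ):
  U = ∅, X ∖ U = {delta, echo, foxtrot, golf, hotel, india} — both open, so U is clopen.
  U = {delta, echo, foxtrot, golf, hotel, india}, X ∖ U = ∅ — both open, so U is clopen.
Only trivial clopens (∅ and X) exist, so (X, τ) is connected.
Compute connected components by grouping points that agree on all clopens:
  component: {delta, echo, foxtrot, golf, hotel, india}


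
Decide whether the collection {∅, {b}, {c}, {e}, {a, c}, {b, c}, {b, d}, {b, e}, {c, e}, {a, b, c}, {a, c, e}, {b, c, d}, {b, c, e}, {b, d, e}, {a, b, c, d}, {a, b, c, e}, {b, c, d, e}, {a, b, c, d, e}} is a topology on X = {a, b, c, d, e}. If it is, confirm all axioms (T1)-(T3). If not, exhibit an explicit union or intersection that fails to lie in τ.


τ IS a topology on X.

Axiom (T1): ∅ ∈ τ? Yes; X ∈ τ? Yes.
Axiom (T2/T3): check pairwise unions and intersections of members of τ.
All pairwise intersections and unions checked — each lies in τ. Therefore τ satisfies (T1), (T2), (T3): it IS a topology on X.


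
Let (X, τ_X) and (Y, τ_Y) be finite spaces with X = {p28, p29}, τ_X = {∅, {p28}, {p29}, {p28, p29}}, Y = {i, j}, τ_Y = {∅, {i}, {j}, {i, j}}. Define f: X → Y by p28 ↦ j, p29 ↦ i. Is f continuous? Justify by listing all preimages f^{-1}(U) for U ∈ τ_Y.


f IS continuous.

Compute f^{-1}(U) for each U ∈ τ_Y:
  U = ∅: f^{-1}(U) = ∅ ∈ τ_X ✓.
  U = {i}: f^{-1}(U) = {p29} ∈ τ_X ✓.
  U = {j}: f^{-1}(U) = {p28} ∈ τ_X ✓.
  U = {i, j}: f^{-1}(U) = {p28, p29} ∈ τ_X ✓.
Every preimage lies in τ_X, so f IS continuous.


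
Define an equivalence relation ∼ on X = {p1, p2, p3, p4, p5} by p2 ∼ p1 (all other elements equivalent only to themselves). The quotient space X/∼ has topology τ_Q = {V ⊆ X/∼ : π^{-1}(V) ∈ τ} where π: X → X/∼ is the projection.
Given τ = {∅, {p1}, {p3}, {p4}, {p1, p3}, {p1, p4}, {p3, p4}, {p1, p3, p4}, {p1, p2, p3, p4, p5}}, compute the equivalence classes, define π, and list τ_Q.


X/∼ = {[p1=p2], [p3], [p4], [p5]}; |τ_Q| = 5.

Equivalence classes: [p1=p2], [p3], [p4], [p5].
Quotient map π: X → X/∼ sends p1 ↦ [p1=p2], p2 ↦ [p1=p2], p3 ↦ [p3], p4 ↦ [p4], p5 ↦ [p5].
For each subset V ⊆ X/∼, compute π^{-1}(V) ⊆ X and check whether π^{-1}(V) ∈ τ. V is open in τ_Q iff π^{-1}(V) ∈ τ.
  V = {}: π^{-1}(V) = ∅ ∈ τ ✓.
  V = {[p1=p2]}: π^{-1}(V) = {p1, p2} ∉ τ ✗.
  V = {[p3]}: π^{-1}(V) = {p3} ∈ τ ✓.
  V = {[p1=p2], [p3]}: π^{-1}(V) = {p1, p2, p3} ∉ τ ✗.
  V = {[p4]}: π^{-1}(V) = {p4} ∈ τ ✓.
  V = {[p1=p2], [p4]}: π^{-1}(V) = {p1, p2, p4} ∉ τ ✗.
  V = {[p3], [p4]}: π^{-1}(V) = {p3, p4} ∈ τ ✓.
  V = {[p1=p2], [p3], [p4]}: π^{-1}(V) = {p1, p2, p3, p4} ∉ τ ✗.
  V = {[p5]}: π^{-1}(V) = {p5} ∉ τ ✗.
  V = {[p1=p2], [p5]}: π^{-1}(V) = {p1, p2, p5} ∉ τ ✗.
  V = {[p3], [p5]}: π^{-1}(V) = {p3, p5} ∉ τ ✗.
  V = {[p1=p2], [p3], [p5]}: π^{-1}(V) = {p1, p2, p3, p5} ∉ τ ✗.
  V = {[p4], [p5]}: π^{-1}(V) = {p4, p5} ∉ τ ✗.
  V = {[p1=p2], [p4], [p5]}: π^{-1}(V) = {p1, p2, p4, p5} ∉ τ ✗.
  V = {[p3], [p4], [p5]}: π^{-1}(V) = {p3, p4, p5} ∉ τ ✗.
  V = {[p1=p2], [p3], [p4], [p5]}: π^{-1}(V) = {p1, p2, p3, p4, p5} ∈ τ ✓.
Open sets in the quotient: τ_Q = {{}, {[p3]}, {[p4]}, {[p3], [p4]}, {[p1=p2], [p3], [p4], [p5]}} (5 elements).


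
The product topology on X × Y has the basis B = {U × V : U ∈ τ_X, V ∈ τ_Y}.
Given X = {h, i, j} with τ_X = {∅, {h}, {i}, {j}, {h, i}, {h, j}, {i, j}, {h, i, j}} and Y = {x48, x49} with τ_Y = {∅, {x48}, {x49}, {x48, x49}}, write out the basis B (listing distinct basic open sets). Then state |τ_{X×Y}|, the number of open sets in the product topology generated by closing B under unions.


Basis B = {∅ × ∅, {h} × {x48}, {h} × {x49}, {i} × {x48}, {i} × {x49}, {j} × {x48}, {j} × {x49}, {h} × {x48, x49}, {h, i} × {x48}, {h, j} × {x48}, {h, i} × {x49}, {h, j} × {x49}, {i} × {x48, x49}, {i, j} × {x48}, {i, j} × {x49}, {j} × {x48, x49}, {h, i, j} × {x48}, {h, i, j} × {x49}, {h, i} × {x48, x49}, {h, j} × {x48, x49}, {i, j} × {x48, x49}, {h, i, j} × {x48, x49}}; |τ_{X×Y}| = 64.

Enumerate products U × V with U ∈ τ_X, V ∈ τ_Y (deduplicated):
  ∅ × ∅ = {} (∅)
  {h} × {x48} = {(h,x48)}
  {h} × {x49} = {(h,x49)}
  {i} × {x48} = {(i,x48)}
  {i} × {x49} = {(i,x49)}
  {j} × {x48} = {(j,x48)}
  {j} × {x49} = {(j,x49)}
  {h} × {x48, x49} = {(h,x48), (h,x49)}
  {h, i} × {x48} = {(h,x48), (i,x48)}
  {h, j} × {x48} = {(h,x48), (j,x48)}
  {h, i} × {x49} = {(h,x49), (i,x49)}
  {h, j} × {x49} = {(h,x49), (j,x49)}
  {i} × {x48, x49} = {(i,x48), (i,x49)}
  {i, j} × {x48} = {(i,x48), (j,x48)}
  {i, j} × {x49} = {(i,x49), (j,x49)}
  {j} × {x48, x49} = {(j,x48), (j,x49)}
  {h, i, j} × {x48} = {(h,x48), (i,x48), (j,x48)}
  {h, i, j} × {x49} = {(h,x49), (i,x49), (j,x49)}
  {h, i} × {x48, x49} = {(h,x48), (h,x49), (i,x48), (i,x49)}
  {h, j} × {x48, x49} = {(h,x48), (h,x49), (j,x48), (j,x49)}
  {i, j} × {x48, x49} = {(i,x48), (i,x49), (j,x48), (j,x49)}
  {h, i, j} × {x48, x49} = {(h,x48), (h,x49), (i,x48), (i,x49), (j,x48), (j,x49)}
These 22 distinct sets form the basis B.
Close under arbitrary unions to get τ_{X×Y}; counting gives |τ_{X×Y}| = 64.


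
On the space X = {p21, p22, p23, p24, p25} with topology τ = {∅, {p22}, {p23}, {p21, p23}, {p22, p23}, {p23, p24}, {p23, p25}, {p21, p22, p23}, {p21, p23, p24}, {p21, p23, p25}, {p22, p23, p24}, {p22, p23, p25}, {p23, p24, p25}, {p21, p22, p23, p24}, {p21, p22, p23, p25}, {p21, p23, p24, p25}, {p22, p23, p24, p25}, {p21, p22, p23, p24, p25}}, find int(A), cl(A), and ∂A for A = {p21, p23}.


int(A) = {p21, p23}, cl(A) = {p21, p23, p24, p25}, ∂A = {p24, p25}.

Closed sets in (X, τ) are complements of opens:
  closed(X, τ) = {∅, {p21}, {p22}, {p24}, {p25}, {p21, p22}, {p21, p24}, {p21, p25}, {p22, p24}, {p22, p25}, {p24, p25}, {p21, p22, p24}, {p21, p22, p25}, {p21, p24, p25}, {p22, p24, p25}, {p21, p22, p24, p25}, {p21, p23, p24, p25}, {p21, p22, p23, p24, p25}}.
int(A) = ⋃ {U ∈ τ : U ⊆ A}. Opens contained in A: ∅, {p23}, {p21, p23}.
Taking the union of these: int(A) = {p21, p23}.
cl(A) = ⋂ {C closed : A ⊆ C}. Closed sets containing A: {p21, p23, p24, p25}, {p21, p22, p23, p24, p25}.
Intersecting these: cl(A) = {p21, p23, p24, p25}.
∂A = cl(A) ∖ int(A) = {p21, p23, p24, p25} ∖ {p21, p23} = {p24, p25}.


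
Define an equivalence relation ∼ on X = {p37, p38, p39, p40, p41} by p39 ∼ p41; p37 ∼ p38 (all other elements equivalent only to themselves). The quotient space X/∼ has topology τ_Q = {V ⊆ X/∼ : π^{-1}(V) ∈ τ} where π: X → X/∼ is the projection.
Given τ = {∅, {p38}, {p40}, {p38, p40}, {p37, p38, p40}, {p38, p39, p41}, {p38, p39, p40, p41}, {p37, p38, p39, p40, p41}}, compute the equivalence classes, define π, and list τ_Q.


X/∼ = {[p37=p38], [p39=p41], [p40]}; |τ_Q| = 4.

Equivalence classes: [p37=p38], [p39=p41], [p40].
Quotient map π: X → X/∼ sends p37 ↦ [p37=p38], p38 ↦ [p37=p38], p39 ↦ [p39=p41], p40 ↦ [p40], p41 ↦ [p39=p41].
For each subset V ⊆ X/∼, compute π^{-1}(V) ⊆ X and check whether π^{-1}(V) ∈ τ. V is open in τ_Q iff π^{-1}(V) ∈ τ.
  V = {}: π^{-1}(V) = ∅ ∈ τ ✓.
  V = {[p37=p38]}: π^{-1}(V) = {p37, p38} ∉ τ ✗.
  V = {[p39=p41]}: π^{-1}(V) = {p39, p41} ∉ τ ✗.
  V = {[p37=p38], [p39=p41]}: π^{-1}(V) = {p37, p38, p39, p41} ∉ τ ✗.
  V = {[p40]}: π^{-1}(V) = {p40} ∈ τ ✓.
  V = {[p37=p38], [p40]}: π^{-1}(V) = {p37, p38, p40} ∈ τ ✓.
  V = {[p39=p41], [p40]}: π^{-1}(V) = {p39, p40, p41} ∉ τ ✗.
  V = {[p37=p38], [p39=p41], [p40]}: π^{-1}(V) = {p37, p38, p39, p40, p41} ∈ τ ✓.
Open sets in the quotient: τ_Q = {{}, {[p40]}, {[p37=p38], [p40]}, {[p37=p38], [p39=p41], [p40]}} (4 elements).


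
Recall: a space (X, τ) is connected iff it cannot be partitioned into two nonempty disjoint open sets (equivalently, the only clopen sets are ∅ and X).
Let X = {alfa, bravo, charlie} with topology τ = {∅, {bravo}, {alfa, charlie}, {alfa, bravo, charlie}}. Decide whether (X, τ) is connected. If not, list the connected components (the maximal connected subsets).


(X, τ) is disconnected; components = [{bravo}, {alfa, charlie}].

Find clopen sets (U ∈ τ with X ∖ U ∈ τ):
  U = ∅, X ∖ U = {alfa, bravo, charlie} — both open, so U is clopen.
  U = {bravo}, X ∖ U = {alfa, charlie} — both open, so U is clopen.
  U = {alfa, charlie}, X ∖ U = {bravo} — both open, so U is clopen.
  U = {alfa, bravo, charlie}, X ∖ U = ∅ — both open, so U is clopen.
Nontrivial clopen(s) exist: e.g. {alfa, charlie}. So (X, τ) is disconnected.
Compute connected components by grouping points that agree on all clopens:
  component: {bravo}
  component: {alfa, charlie}


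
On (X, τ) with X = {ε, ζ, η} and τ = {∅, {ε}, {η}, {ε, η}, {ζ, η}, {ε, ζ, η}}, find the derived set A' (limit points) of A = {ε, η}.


A' = {ζ}

For each x ∈ X, list the open sets U ∈ τ with x ∈ U, then check whether U ∩ (A ∖ {x}) ≠ ∅ for every such U.
  x = ε: open {ε} ∋ x has {ε} ∩ (A ∖ {ε}) = ∅, so x is NOT a limit point.
  x = ζ: opens ∋ x are {ζ, η}, {ε, ζ, η}; each meets A ∖ {ζ}, so x IS a limit point.
  x = η: open {η} ∋ x has {η} ∩ (A ∖ {η}) = ∅, so x is NOT a limit point.
Collecting: A' = {ζ}.


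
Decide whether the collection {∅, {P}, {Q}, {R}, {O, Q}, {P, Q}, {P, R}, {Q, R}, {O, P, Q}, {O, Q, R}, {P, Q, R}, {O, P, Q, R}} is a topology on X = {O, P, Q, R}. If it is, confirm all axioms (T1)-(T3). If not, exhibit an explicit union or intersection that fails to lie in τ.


τ IS a topology on X.

Axiom (T1): ∅ ∈ τ? Yes; X ∈ τ? Yes.
Axiom (T2/T3): check pairwise unions and intersections of members of τ.
All pairwise intersections and unions checked — each lies in τ. Therefore τ satisfies (T1), (T2), (T3): it IS a topology on X.


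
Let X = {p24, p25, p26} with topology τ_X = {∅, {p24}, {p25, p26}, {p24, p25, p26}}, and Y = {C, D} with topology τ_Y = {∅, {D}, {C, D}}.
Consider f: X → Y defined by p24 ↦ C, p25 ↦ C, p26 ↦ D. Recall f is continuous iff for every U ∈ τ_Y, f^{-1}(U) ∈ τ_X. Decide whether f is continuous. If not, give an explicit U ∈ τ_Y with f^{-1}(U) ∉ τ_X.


f is NOT continuous.

Compute f^{-1}(U) for each U ∈ τ_Y:
  U = ∅: f^{-1}(U) = ∅ ∈ τ_X ✓.
  U = {D}: f^{-1}(U) = {p26} ∉ τ_X ✗.
  U = {C, D}: f^{-1}(U) = {p24, p25, p26} ∈ τ_X ✓.
Found U = {D} with f^{-1}(U) = {p26} not in τ_X. Therefore f is NOT continuous.


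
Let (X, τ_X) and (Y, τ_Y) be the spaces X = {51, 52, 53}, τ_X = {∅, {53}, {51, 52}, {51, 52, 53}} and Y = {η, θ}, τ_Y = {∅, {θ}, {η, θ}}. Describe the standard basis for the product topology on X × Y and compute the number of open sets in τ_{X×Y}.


Basis B = {∅ × ∅, {53} × {θ}, {51, 52} × {θ}, {53} × {η, θ}, {51, 52, 53} × {θ}, {51, 52} × {η, θ}, {51, 52, 53} × {η, θ}}; |τ_{X×Y}| = 9.

Enumerate products U × V with U ∈ τ_X, V ∈ τ_Y (deduplicated):
  ∅ × ∅ = {} (∅)
  {53} × {θ} = {(53,θ)}
  {51, 52} × {θ} = {(51,θ), (52,θ)}
  {53} × {η, θ} = {(53,η), (53,θ)}
  {51, 52, 53} × {θ} = {(51,θ), (52,θ), (53,θ)}
  {51, 52} × {η, θ} = {(51,η), (51,θ), (52,η), (52,θ)}
  {51, 52, 53} × {η, θ} = {(51,η), (51,θ), (52,η), (52,θ), (53,η), (53,θ)}
These 7 distinct sets form the basis B.
Close under arbitrary unions to get τ_{X×Y}; counting gives |τ_{X×Y}| = 9.


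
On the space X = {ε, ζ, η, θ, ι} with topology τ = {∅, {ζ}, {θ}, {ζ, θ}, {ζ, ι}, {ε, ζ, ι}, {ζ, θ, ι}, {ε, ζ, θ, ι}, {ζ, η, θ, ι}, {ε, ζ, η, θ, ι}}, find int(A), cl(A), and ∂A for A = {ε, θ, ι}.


int(A) = {θ}, cl(A) = {ε, η, θ, ι}, ∂A = {ε, η, ι}.

Closed sets in (X, τ) are complements of opens:
  closed(X, τ) = {∅, {ε}, {η}, {ε, η}, {η, θ}, {ε, η, θ}, {ε, η, ι}, {ε, ζ, η, ι}, {ε, η, θ, ι}, {ε, ζ, η, θ, ι}}.
int(A) = ⋃ {U ∈ τ : U ⊆ A}. Opens contained in A: ∅, {θ}.
Taking the union of these: int(A) = {θ}.
cl(A) = ⋂ {C closed : A ⊆ C}. Closed sets containing A: {ε, η, θ, ι}, {ε, ζ, η, θ, ι}.
Intersecting these: cl(A) = {ε, η, θ, ι}.
∂A = cl(A) ∖ int(A) = {ε, η, θ, ι} ∖ {θ} = {ε, η, ι}.


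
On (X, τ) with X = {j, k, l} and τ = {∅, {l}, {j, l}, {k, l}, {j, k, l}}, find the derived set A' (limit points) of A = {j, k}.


A' = ∅

For each x ∈ X, list the open sets U ∈ τ with x ∈ U, then check whether U ∩ (A ∖ {x}) ≠ ∅ for every such U.
  x = j: open {j, l} ∋ x has {j, l} ∩ (A ∖ {j}) = ∅, so x is NOT a limit point.
  x = k: open {k, l} ∋ x has {k, l} ∩ (A ∖ {k}) = ∅, so x is NOT a limit point.
  x = l: open {l} ∋ x has {l} ∩ (A ∖ {l}) = ∅, so x is NOT a limit point.
Collecting: A' = ∅.


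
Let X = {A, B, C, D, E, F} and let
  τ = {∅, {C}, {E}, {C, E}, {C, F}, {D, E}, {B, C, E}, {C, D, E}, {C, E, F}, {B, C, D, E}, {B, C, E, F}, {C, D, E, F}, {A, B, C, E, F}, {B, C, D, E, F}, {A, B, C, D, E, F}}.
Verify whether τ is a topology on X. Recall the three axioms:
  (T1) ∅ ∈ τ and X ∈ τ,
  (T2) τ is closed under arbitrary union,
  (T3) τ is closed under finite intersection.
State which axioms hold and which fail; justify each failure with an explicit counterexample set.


τ IS a topology on X.

Axiom (T1): ∅ ∈ τ? Yes; X ∈ τ? Yes.
Axiom (T2/T3): check pairwise unions and intersections of members of τ.
All pairwise intersections and unions checked — each lies in τ. Therefore τ satisfies (T1), (T2), (T3): it IS a topology on X.


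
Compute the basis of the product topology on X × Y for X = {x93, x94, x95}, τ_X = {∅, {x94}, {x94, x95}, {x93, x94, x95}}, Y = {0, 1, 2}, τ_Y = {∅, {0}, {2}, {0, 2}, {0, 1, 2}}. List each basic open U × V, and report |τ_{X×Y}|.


Basis B = {∅ × ∅, {x94} × {0}, {x94} × {2}, {x94} × {0, 2}, {x94, x95} × {0}, {x94, x95} × {2}, {x93, x94, x95} × {0}, {x93, x94, x95} × {2}, {x94} × {0, 1, 2}, {x94, x95} × {0, 2}, {x93, x94, x95} × {0, 2}, {x94, x95} × {0, 1, 2}, {x93, x94, x95} × {0, 1, 2}}; |τ_{X×Y}| = 30.

Enumerate products U × V with U ∈ τ_X, V ∈ τ_Y (deduplicated):
  ∅ × ∅ = {} (∅)
  {x94} × {0} = {(x94,0)}
  {x94} × {2} = {(x94,2)}
  {x94} × {0, 2} = {(x94,0), (x94,2)}
  {x94, x95} × {0} = {(x94,0), (x95,0)}
  {x94, x95} × {2} = {(x94,2), (x95,2)}
  {x93, x94, x95} × {0} = {(x93,0), (x94,0), (x95,0)}
  {x93, x94, x95} × {2} = {(x93,2), (x94,2), (x95,2)}
  {x94} × {0, 1, 2} = {(x94,0), (x94,1), (x94,2)}
  {x94, x95} × {0, 2} = {(x94,0), (x94,2), (x95,0), (x95,2)}
  {x93, x94, x95} × {0, 2} = {(x93,0), (x93,2), (x94,0), (x94,2), (x95,0), (x95,2)}
  {x94, x95} × {0, 1, 2} = {(x94,0), (x94,1), (x94,2), (x95,0), (x95,1), (x95,2)}
  {x93, x94, x95} × {0, 1, 2} = {(x93,0), (x93,1), (x93,2), (x94,0), (x94,1), (x94,2), (x95,0), (x95,1), (x95,2)}
These 13 distinct sets form the basis B.
Close under arbitrary unions to get τ_{X×Y}; counting gives |τ_{X×Y}| = 30.


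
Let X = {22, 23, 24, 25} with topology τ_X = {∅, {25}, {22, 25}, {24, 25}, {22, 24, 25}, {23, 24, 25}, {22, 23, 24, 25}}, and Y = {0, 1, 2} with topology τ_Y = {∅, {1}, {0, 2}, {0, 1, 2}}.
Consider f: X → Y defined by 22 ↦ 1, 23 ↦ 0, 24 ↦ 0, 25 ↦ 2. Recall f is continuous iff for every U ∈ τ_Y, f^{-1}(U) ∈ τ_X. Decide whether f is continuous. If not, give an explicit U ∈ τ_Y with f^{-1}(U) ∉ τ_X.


f is NOT continuous.

Compute f^{-1}(U) for each U ∈ τ_Y:
  U = ∅: f^{-1}(U) = ∅ ∈ τ_X ✓.
  U = {1}: f^{-1}(U) = {22} ∉ τ_X ✗.
  U = {0, 2}: f^{-1}(U) = {23, 24, 25} ∈ τ_X ✓.
  U = {0, 1, 2}: f^{-1}(U) = {22, 23, 24, 25} ∈ τ_X ✓.
Found U = {1} with f^{-1}(U) = {22} not in τ_X. Therefore f is NOT continuous.


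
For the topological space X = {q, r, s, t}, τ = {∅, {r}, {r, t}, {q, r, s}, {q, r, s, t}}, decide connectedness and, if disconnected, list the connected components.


(X, τ) is connected.

Find clopen sets (U ∈ τ with X ∖ U ∈ τ):
  U = ∅, X ∖ U = {q, r, s, t} — both open, so U is clopen.
  U = {q, r, s, t}, X ∖ U = ∅ — both open, so U is clopen.
Only trivial clopens (∅ and X) exist, so (X, τ) is connected.
Compute connected components by grouping points that agree on all clopens:
  component: {q, r, s, t}


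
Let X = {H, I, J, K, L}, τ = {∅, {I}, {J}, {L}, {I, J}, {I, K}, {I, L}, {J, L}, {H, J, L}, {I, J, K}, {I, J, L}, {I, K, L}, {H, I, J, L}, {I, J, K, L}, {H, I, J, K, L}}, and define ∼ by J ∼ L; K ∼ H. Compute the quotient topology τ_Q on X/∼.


X/∼ = {[H=K], [I], [J=L]}; |τ_Q| = 5.

Equivalence classes: [H=K], [I], [J=L].
Quotient map π: X → X/∼ sends H ↦ [H=K], I ↦ [I], J ↦ [J=L], K ↦ [H=K], L ↦ [J=L].
For each subset V ⊆ X/∼, compute π^{-1}(V) ⊆ X and check whether π^{-1}(V) ∈ τ. V is open in τ_Q iff π^{-1}(V) ∈ τ.
  V = {}: π^{-1}(V) = ∅ ∈ τ ✓.
  V = {[H=K]}: π^{-1}(V) = {H, K} ∉ τ ✗.
  V = {[I]}: π^{-1}(V) = {I} ∈ τ ✓.
  V = {[H=K], [I]}: π^{-1}(V) = {H, I, K} ∉ τ ✗.
  V = {[J=L]}: π^{-1}(V) = {J, L} ∈ τ ✓.
  V = {[H=K], [J=L]}: π^{-1}(V) = {H, J, K, L} ∉ τ ✗.
  V = {[I], [J=L]}: π^{-1}(V) = {I, J, L} ∈ τ ✓.
  V = {[H=K], [I], [J=L]}: π^{-1}(V) = {H, I, J, K, L} ∈ τ ✓.
Open sets in the quotient: τ_Q = {{}, {[I]}, {[J=L]}, {[I], [J=L]}, {[H=K], [I], [J=L]}} (5 elements).


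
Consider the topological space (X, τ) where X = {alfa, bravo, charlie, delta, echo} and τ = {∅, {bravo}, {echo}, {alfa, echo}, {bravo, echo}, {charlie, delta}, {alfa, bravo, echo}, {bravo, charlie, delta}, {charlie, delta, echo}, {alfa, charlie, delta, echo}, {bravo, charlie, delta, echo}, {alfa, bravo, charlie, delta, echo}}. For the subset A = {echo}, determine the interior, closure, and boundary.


int(A) = {echo}, cl(A) = {alfa, echo}, ∂A = {alfa}.

Closed sets in (X, τ) are complements of opens:
  closed(X, τ) = {∅, {alfa}, {bravo}, {alfa, bravo}, {alfa, echo}, {charlie, delta}, {alfa, bravo, echo}, {alfa, charlie, delta}, {bravo, charlie, delta}, {alfa, bravo, charlie, delta}, {alfa, charlie, delta, echo}, {alfa, bravo, charlie, delta, echo}}.
int(A) = ⋃ {U ∈ τ : U ⊆ A}. Opens contained in A: ∅, {echo}.
Taking the union of these: int(A) = {echo}.
cl(A) = ⋂ {C closed : A ⊆ C}. Closed sets containing A: {alfa, echo}, {alfa, bravo, echo}, {alfa, charlie, delta, echo}, {alfa, bravo, charlie, delta, echo}.
Intersecting these: cl(A) = {alfa, echo}.
∂A = cl(A) ∖ int(A) = {alfa, echo} ∖ {echo} = {alfa}.


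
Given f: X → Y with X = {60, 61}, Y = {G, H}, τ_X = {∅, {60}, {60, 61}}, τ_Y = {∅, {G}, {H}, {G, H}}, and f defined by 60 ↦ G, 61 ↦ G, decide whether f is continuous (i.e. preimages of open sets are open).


f IS continuous.

Compute f^{-1}(U) for each U ∈ τ_Y:
  U = ∅: f^{-1}(U) = ∅ ∈ τ_X ✓.
  U = {G}: f^{-1}(U) = {60, 61} ∈ τ_X ✓.
  U = {H}: f^{-1}(U) = ∅ ∈ τ_X ✓.
  U = {G, H}: f^{-1}(U) = {60, 61} ∈ τ_X ✓.
Every preimage lies in τ_X, so f IS continuous.


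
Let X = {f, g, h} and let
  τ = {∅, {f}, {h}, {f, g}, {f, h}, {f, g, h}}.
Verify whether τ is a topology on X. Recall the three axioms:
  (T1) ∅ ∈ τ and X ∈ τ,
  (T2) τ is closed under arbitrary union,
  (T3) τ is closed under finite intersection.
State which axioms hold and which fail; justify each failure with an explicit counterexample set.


τ IS a topology on X.

Axiom (T1): ∅ ∈ τ? Yes; X ∈ τ? Yes.
Axiom (T2/T3): check pairwise unions and intersections of members of τ.
All pairwise intersections and unions checked — each lies in τ. Therefore τ satisfies (T1), (T2), (T3): it IS a topology on X.


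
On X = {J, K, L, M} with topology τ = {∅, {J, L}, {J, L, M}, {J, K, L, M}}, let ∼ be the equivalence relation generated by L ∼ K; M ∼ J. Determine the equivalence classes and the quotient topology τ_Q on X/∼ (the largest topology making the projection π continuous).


X/∼ = {[J=M], [K=L]}; |τ_Q| = 2.

Equivalence classes: [J=M], [K=L].
Quotient map π: X → X/∼ sends J ↦ [J=M], K ↦ [K=L], L ↦ [K=L], M ↦ [J=M].
For each subset V ⊆ X/∼, compute π^{-1}(V) ⊆ X and check whether π^{-1}(V) ∈ τ. V is open in τ_Q iff π^{-1}(V) ∈ τ.
  V = {}: π^{-1}(V) = ∅ ∈ τ ✓.
  V = {[J=M]}: π^{-1}(V) = {J, M} ∉ τ ✗.
  V = {[K=L]}: π^{-1}(V) = {K, L} ∉ τ ✗.
  V = {[J=M], [K=L]}: π^{-1}(V) = {J, K, L, M} ∈ τ ✓.
Open sets in the quotient: τ_Q = {{}, {[J=M], [K=L]}} (2 elements).


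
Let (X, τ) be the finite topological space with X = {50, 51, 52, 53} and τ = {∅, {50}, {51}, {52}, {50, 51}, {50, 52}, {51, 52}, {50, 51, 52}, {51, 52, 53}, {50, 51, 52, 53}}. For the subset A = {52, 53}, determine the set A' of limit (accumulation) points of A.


A' = {53}

For each x ∈ X, list the open sets U ∈ τ with x ∈ U, then check whether U ∩ (A ∖ {x}) ≠ ∅ for every such U.
  x = 50: open {50} ∋ x has {50} ∩ (A ∖ {50}) = ∅, so x is NOT a limit point.
  x = 51: open {51} ∋ x has {51} ∩ (A ∖ {51}) = ∅, so x is NOT a limit point.
  x = 52: open {52} ∋ x has {52} ∩ (A ∖ {52}) = ∅, so x is NOT a limit point.
  x = 53: opens ∋ x are {51, 52, 53}, {50, 51, 52, 53}; each meets A ∖ {53}, so x IS a limit point.
Collecting: A' = {53}.


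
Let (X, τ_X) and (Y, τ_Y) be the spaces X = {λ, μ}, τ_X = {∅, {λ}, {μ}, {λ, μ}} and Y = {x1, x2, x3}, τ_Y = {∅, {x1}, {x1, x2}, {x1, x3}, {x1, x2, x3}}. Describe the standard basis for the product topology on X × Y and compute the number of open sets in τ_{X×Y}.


Basis B = {∅ × ∅, {λ} × {x1}, {μ} × {x1}, {λ} × {x1, x2}, {λ} × {x1, x3}, {λ, μ} × {x1}, {μ} × {x1, x2}, {μ} × {x1, x3}, {λ} × {x1, x2, x3}, {μ} × {x1, x2, x3}, {λ, μ} × {x1, x2}, {λ, μ} × {x1, x3}, {λ, μ} × {x1, x2, x3}}; |τ_{X×Y}| = 25.

Enumerate products U × V with U ∈ τ_X, V ∈ τ_Y (deduplicated):
  ∅ × ∅ = {} (∅)
  {λ} × {x1} = {(λ,x1)}
  {μ} × {x1} = {(μ,x1)}
  {λ} × {x1, x2} = {(λ,x1), (λ,x2)}
  {λ} × {x1, x3} = {(λ,x1), (λ,x3)}
  {λ, μ} × {x1} = {(λ,x1), (μ,x1)}
  {μ} × {x1, x2} = {(μ,x1), (μ,x2)}
  {μ} × {x1, x3} = {(μ,x1), (μ,x3)}
  {λ} × {x1, x2, x3} = {(λ,x1), (λ,x2), (λ,x3)}
  {μ} × {x1, x2, x3} = {(μ,x1), (μ,x2), (μ,x3)}
  {λ, μ} × {x1, x2} = {(λ,x1), (λ,x2), (μ,x1), (μ,x2)}
  {λ, μ} × {x1, x3} = {(λ,x1), (λ,x3), (μ,x1), (μ,x3)}
  {λ, μ} × {x1, x2, x3} = {(λ,x1), (λ,x2), (λ,x3), (μ,x1), (μ,x2), (μ,x3)}
These 13 distinct sets form the basis B.
Close under arbitrary unions to get τ_{X×Y}; counting gives |τ_{X×Y}| = 25.
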